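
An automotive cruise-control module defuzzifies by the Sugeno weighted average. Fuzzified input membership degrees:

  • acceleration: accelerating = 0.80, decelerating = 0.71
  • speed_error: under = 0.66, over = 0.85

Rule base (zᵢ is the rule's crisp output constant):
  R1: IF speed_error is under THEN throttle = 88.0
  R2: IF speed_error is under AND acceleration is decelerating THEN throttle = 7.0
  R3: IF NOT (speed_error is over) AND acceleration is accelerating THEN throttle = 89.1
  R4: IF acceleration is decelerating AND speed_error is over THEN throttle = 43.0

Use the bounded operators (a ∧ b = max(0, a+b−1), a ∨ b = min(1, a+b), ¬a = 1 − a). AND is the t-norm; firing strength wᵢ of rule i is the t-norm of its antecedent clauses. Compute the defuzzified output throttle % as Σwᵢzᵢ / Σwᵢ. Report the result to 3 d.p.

R1 (z=88.0): under=0.66 → w = 0.66
R2 (z=7.0): under=0.66, decelerating=0.71; AND[max(0, a+b−1)] → w = 0.37
R3 (z=89.1): ¬over=1−0.85=0.15, accelerating=0.80; AND[max(0, a+b−1)] → w = 0.00
R4 (z=43.0): decelerating=0.71, over=0.85; AND[max(0, a+b−1)] → w = 0.56
Weighted average = (0.66·88.0 + 0.37·7.0 + 0.00·89.1 + 0.56·43.0) / (0.66 + 0.37 + 0.00 + 0.56)
  = 84.7500 / 1.5900 = 53.302

53.302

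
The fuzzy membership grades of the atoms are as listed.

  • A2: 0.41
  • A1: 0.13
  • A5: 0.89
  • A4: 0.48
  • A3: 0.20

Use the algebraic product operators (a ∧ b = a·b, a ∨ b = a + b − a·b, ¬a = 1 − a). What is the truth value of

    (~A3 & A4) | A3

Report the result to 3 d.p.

~A3 = 1 − 0.2000 = 0.8000
~A3 & A4 = a·b on (0.8000, 0.4800) = 0.3840
(~A3 & A4) | A3 = a + b − a·b on (0.3840, 0.2000) = 0.5072

0.507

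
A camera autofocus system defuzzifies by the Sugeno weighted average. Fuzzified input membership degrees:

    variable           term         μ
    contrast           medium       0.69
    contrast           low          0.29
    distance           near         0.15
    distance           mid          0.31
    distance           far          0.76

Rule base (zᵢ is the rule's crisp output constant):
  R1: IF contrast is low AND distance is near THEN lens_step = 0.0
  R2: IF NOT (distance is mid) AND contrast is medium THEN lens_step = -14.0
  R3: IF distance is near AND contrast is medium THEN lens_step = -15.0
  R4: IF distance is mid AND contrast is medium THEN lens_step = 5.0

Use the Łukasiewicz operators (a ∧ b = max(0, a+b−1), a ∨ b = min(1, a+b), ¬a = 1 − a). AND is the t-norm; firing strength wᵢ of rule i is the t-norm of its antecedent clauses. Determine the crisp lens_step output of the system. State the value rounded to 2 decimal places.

R1 (z=0.0): low=0.29, near=0.15; AND[max(0, a+b−1)] → w = 0.00
R2 (z=-14.0): ¬mid=1−0.31=0.69, medium=0.69; AND[max(0, a+b−1)] → w = 0.38
R3 (z=-15.0): near=0.15, medium=0.69; AND[max(0, a+b−1)] → w = 0.00
R4 (z=5.0): mid=0.31, medium=0.69; AND[max(0, a+b−1)] → w = 0.00
Weighted average = (0.00·0.0 + 0.38·-14.0 + 0.00·-15.0 + 0.00·5.0) / (0.00 + 0.38 + 0.00 + 0.00)
  = -5.3200 / 0.3800 = -14.00

-14.00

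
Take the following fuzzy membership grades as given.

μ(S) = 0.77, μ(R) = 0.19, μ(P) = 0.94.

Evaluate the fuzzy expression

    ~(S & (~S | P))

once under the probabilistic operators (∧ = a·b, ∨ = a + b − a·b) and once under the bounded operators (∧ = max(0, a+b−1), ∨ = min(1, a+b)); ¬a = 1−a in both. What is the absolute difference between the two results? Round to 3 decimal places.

0.036

Under probabilistic:
  ~S = 1 − 0.7700 = 0.2300
  ~S | P = a + b − a·b on (0.2300, 0.9400) = 0.9538
  S & (~S | P) = a·b on (0.7700, 0.9538) = 0.7344
  ~(S & (~S | P)) = 1 − 0.7344 = 0.2656
  → value = 0.2656
Under bounded:
  ~S = 1 − 0.77 = 0.23
  ~S | P = min(1, a+b) on (0.23, 0.94) = 1.00
  S & (~S | P) = max(0, a+b−1) on (0.77, 1.00) = 0.77
  ~(S & (~S | P)) = 1 − 0.77 = 0.23
  → value = 0.2300
|0.2656 − 0.2300| = 0.036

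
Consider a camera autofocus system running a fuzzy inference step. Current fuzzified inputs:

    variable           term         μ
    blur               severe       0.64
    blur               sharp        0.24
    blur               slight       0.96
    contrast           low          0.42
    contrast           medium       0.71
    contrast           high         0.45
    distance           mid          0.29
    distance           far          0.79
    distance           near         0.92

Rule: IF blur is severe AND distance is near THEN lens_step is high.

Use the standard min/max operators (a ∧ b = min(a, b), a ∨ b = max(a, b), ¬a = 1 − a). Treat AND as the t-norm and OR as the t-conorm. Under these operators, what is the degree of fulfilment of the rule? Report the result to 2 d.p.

0.64

firing strength: severe=0.64, near=0.92; AND[min(a, b)] → w = 0.64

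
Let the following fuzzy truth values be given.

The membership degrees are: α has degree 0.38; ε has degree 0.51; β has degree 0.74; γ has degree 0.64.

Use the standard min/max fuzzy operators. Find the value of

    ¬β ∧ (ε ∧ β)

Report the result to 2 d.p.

¬β = 1 − 0.74 = 0.26
ε ∧ β = min(a, b) on (0.51, 0.74) = 0.51
¬β ∧ (ε ∧ β) = min(a, b) on (0.26, 0.51) = 0.26

0.26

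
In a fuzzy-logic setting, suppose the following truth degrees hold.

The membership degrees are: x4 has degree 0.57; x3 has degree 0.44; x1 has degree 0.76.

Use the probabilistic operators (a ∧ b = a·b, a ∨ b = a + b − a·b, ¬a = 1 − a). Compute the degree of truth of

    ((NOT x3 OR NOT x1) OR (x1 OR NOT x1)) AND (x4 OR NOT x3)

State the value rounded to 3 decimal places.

NOT x3 = 1 − 0.4400 = 0.5600
NOT x1 = 1 − 0.7600 = 0.2400
NOT x3 OR NOT x1 = a + b − a·b on (0.5600, 0.2400) = 0.6656
NOT x1 = 1 − 0.7600 = 0.2400
x1 OR NOT x1 = a + b − a·b on (0.7600, 0.2400) = 0.8176
(NOT x3 OR NOT x1) OR (x1 OR NOT x1) = a + b − a·b on (0.6656, 0.8176) = 0.9390
NOT x3 = 1 − 0.4400 = 0.5600
x4 OR NOT x3 = a + b − a·b on (0.5700, 0.5600) = 0.8108
((NOT x3 OR NOT x1) OR (x1 OR NOT x1)) AND (x4 OR NOT x3) = a·b on (0.9390, 0.8108) = 0.7613

0.761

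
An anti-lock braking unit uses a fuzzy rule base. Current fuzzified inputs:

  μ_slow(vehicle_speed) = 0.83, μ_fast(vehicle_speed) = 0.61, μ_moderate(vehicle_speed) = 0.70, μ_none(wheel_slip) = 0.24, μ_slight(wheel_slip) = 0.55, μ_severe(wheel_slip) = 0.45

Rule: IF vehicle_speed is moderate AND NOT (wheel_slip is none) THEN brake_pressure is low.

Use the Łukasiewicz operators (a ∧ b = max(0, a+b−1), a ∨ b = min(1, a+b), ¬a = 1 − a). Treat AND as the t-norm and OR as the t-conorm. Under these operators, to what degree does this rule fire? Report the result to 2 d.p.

firing strength: moderate=0.70, ¬none=1−0.24=0.76; AND[max(0, a+b−1)] → w = 0.46

0.46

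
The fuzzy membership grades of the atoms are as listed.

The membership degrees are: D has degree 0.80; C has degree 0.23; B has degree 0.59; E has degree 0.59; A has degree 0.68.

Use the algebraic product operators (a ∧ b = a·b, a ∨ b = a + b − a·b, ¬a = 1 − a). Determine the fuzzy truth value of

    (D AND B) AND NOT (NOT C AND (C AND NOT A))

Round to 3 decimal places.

D AND B = a·b on (0.8000, 0.5900) = 0.4720
NOT C = 1 − 0.2300 = 0.7700
NOT A = 1 − 0.6800 = 0.3200
C AND NOT A = a·b on (0.2300, 0.3200) = 0.0736
NOT C AND (C AND NOT A) = a·b on (0.7700, 0.0736) = 0.0567
NOT (NOT C AND (C AND NOT A)) = 1 − 0.0567 = 0.9433
(D AND B) AND NOT (NOT C AND (C AND NOT A)) = a·b on (0.4720, 0.9433) = 0.4453

0.445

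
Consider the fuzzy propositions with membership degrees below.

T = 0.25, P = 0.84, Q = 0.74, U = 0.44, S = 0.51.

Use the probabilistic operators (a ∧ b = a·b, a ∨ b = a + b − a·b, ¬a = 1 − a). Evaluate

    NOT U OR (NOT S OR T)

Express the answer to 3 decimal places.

0.832

NOT U = 1 − 0.4400 = 0.5600
NOT S = 1 − 0.5100 = 0.4900
NOT S OR T = a + b − a·b on (0.4900, 0.2500) = 0.6175
NOT U OR (NOT S OR T) = a + b − a·b on (0.5600, 0.6175) = 0.8317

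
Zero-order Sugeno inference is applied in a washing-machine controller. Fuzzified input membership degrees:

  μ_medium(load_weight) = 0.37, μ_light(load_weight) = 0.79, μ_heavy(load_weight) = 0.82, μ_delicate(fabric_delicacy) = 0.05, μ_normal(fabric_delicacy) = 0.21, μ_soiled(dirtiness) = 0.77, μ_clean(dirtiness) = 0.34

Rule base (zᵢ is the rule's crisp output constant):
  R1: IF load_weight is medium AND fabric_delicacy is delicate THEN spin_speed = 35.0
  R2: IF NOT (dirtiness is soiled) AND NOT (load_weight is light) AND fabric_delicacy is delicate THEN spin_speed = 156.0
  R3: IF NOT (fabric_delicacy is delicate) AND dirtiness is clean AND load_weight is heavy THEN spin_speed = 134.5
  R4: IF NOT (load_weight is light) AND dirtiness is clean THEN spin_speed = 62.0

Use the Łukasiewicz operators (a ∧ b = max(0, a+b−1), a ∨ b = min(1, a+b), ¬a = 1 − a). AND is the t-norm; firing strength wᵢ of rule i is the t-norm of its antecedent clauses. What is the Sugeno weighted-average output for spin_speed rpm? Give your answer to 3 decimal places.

R1 (z=35.0): medium=0.37, delicate=0.05; AND[max(0, a+b−1)] → w = 0.00
R2 (z=156.0): ¬soiled=1−0.77=0.23, ¬light=1−0.79=0.21, delicate=0.05; AND[max(0, a+b−1)] → w = 0.00
R3 (z=134.5): ¬delicate=1−0.05=0.95, clean=0.34, heavy=0.82; AND[max(0, a+b−1)] → w = 0.11
R4 (z=62.0): ¬light=1−0.79=0.21, clean=0.34; AND[max(0, a+b−1)] → w = 0.00
Weighted average = (0.00·35.0 + 0.00·156.0 + 0.11·134.5 + 0.00·62.0) / (0.00 + 0.00 + 0.11 + 0.00)
  = 14.7950 / 0.1100 = 134.500

134.500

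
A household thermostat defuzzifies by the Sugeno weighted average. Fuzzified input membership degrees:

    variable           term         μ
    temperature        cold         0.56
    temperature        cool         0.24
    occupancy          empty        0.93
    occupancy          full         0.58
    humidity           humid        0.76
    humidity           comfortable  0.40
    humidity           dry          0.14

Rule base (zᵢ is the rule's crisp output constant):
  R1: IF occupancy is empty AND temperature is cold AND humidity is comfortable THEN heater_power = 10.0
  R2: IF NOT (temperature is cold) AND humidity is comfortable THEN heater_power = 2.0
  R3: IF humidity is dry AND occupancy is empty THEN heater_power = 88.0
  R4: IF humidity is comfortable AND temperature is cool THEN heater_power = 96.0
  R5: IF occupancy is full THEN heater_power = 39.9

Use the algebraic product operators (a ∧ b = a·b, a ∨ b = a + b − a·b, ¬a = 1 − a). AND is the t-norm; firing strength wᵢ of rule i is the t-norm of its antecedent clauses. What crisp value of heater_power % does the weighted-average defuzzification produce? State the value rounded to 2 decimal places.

38.85

R1 (z=10.0): empty=0.93, cold=0.56, comfortable=0.40; AND[a·b] → w = 0.2083
R2 (z=2.0): ¬cold=1−0.56=0.44, comfortable=0.40; AND[a·b] → w = 0.1760
R3 (z=88.0): dry=0.14, empty=0.93; AND[a·b] → w = 0.1302
R4 (z=96.0): comfortable=0.40, cool=0.24; AND[a·b] → w = 0.0960
R5 (z=39.9): full=0.58 → w = 0.5800
Weighted average = (0.2083·10.0 + 0.1760·2.0 + 0.1302·88.0 + 0.0960·96.0 + 0.5800·39.9) / (0.2083 + 0.1760 + 0.1302 + 0.0960 + 0.5800)
  = 46.2508 / 1.1905 = 38.85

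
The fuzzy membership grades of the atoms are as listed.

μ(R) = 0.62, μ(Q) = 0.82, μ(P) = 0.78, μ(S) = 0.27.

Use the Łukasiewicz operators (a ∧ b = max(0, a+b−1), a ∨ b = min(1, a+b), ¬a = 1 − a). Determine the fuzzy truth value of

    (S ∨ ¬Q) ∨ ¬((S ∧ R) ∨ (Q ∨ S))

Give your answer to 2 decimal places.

0.45

¬Q = 1 − 0.82 = 0.18
S ∨ ¬Q = min(1, a+b) on (0.27, 0.18) = 0.45
S ∧ R = max(0, a+b−1) on (0.27, 0.62) = 0.00
Q ∨ S = min(1, a+b) on (0.82, 0.27) = 1.00
(S ∧ R) ∨ (Q ∨ S) = min(1, a+b) on (0.00, 1.00) = 1.00
¬((S ∧ R) ∨ (Q ∨ S)) = 1 − 1.00 = 0.00
(S ∨ ¬Q) ∨ ¬((S ∧ R) ∨ (Q ∨ S)) = min(1, a+b) on (0.45, 0.00) = 0.45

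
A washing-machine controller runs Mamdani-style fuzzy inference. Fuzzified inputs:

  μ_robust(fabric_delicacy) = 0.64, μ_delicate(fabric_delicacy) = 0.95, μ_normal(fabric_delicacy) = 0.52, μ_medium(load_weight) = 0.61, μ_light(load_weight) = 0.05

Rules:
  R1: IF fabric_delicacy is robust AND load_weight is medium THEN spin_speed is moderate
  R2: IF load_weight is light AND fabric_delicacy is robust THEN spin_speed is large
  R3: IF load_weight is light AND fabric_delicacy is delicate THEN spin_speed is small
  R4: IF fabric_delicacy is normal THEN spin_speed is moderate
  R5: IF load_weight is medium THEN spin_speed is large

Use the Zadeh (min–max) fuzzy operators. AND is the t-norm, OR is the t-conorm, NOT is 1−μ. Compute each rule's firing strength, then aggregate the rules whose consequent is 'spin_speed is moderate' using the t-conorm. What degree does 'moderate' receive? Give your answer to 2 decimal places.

R1: robust=0.64, medium=0.61; AND[min(a, b)] → w = 0.61
R2: light=0.05, robust=0.64; AND[min(a, b)] → w = 0.05
R3: light=0.05, delicate=0.95; AND[min(a, b)] → w = 0.05
R4: normal=0.52 → w = 0.52
R5: medium=0.61 → w = 0.61
Rules with consequent 'moderate': {R1, R4} → strengths 0.61, 0.52
Aggregate via t-conorm [max(a, b)]: 0.61

0.61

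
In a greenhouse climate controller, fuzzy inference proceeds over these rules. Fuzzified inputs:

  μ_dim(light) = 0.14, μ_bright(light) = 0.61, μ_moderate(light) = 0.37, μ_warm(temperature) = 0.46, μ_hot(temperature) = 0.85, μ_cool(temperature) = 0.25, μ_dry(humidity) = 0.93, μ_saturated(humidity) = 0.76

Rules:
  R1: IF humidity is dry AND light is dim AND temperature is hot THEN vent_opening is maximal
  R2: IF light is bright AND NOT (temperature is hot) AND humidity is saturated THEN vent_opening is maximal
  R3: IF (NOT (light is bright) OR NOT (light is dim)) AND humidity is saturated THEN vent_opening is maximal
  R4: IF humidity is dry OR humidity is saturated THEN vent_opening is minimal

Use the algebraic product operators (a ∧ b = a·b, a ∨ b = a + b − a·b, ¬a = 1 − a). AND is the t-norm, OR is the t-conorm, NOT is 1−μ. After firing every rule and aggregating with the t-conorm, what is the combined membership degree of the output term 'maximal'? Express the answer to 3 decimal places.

0.748

R1: dry=0.93, dim=0.14, hot=0.85; AND[a·b] → w = 0.1107
R2: bright=0.61, ¬hot=1−0.85=0.15, saturated=0.76; AND[a·b] → w = 0.0695
R3: (¬bright=1−0.61=0.39 OR ¬dim=1−0.14=0.86) = 0.9146; AND[a·b] with saturated=0.76 → w = 0.6951
R4: dry=0.93, saturated=0.76; OR[a + b − a·b] → w = 0.9832
Rules with consequent 'maximal': {R1, R2, R3} → strengths 0.1107, 0.0695, 0.6951
Aggregate via t-conorm [a + b − a·b]: 0.7477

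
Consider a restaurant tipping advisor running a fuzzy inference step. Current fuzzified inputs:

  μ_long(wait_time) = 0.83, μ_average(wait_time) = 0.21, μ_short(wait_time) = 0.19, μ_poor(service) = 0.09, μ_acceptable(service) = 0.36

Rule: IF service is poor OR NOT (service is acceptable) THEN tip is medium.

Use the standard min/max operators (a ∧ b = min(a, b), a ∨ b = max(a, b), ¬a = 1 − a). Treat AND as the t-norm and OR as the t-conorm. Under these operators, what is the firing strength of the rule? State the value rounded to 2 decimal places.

firing strength: poor=0.09, ¬acceptable=1−0.36=0.64; OR[max(a, b)] → w = 0.64

0.64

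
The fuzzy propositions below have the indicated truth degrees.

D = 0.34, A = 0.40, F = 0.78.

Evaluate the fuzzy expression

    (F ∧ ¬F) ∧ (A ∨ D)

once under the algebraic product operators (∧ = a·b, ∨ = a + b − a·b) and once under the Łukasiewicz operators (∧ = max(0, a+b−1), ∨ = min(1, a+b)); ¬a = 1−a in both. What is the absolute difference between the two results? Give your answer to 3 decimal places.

Under algebraic product:
  ¬F = 1 − 0.7800 = 0.2200
  F ∧ ¬F = a·b on (0.7800, 0.2200) = 0.1716
  A ∨ D = a + b − a·b on (0.4000, 0.3400) = 0.6040
  (F ∧ ¬F) ∧ (A ∨ D) = a·b on (0.1716, 0.6040) = 0.1036
  → value = 0.1036
Under Łukasiewicz:
  ¬F = 1 − 0.78 = 0.22
  F ∧ ¬F = max(0, a+b−1) on (0.78, 0.22) = 0.00
  A ∨ D = min(1, a+b) on (0.40, 0.34) = 0.74
  (F ∧ ¬F) ∧ (A ∨ D) = max(0, a+b−1) on (0.00, 0.74) = 0.00
  → value = 0.0000
|0.1036 − 0.0000| = 0.104

0.104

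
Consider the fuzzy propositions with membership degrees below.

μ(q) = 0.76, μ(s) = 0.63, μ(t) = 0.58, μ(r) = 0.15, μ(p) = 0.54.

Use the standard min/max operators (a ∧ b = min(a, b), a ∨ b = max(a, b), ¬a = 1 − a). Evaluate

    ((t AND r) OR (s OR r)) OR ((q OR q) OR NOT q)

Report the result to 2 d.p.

t AND r = min(a, b) on (0.58, 0.15) = 0.15
s OR r = max(a, b) on (0.63, 0.15) = 0.63
(t AND r) OR (s OR r) = max(a, b) on (0.15, 0.63) = 0.63
q OR q = max(a, b) on (0.76, 0.76) = 0.76
NOT q = 1 − 0.76 = 0.24
(q OR q) OR NOT q = max(a, b) on (0.76, 0.24) = 0.76
((t AND r) OR (s OR r)) OR ((q OR q) OR NOT q) = max(a, b) on (0.63, 0.76) = 0.76

0.76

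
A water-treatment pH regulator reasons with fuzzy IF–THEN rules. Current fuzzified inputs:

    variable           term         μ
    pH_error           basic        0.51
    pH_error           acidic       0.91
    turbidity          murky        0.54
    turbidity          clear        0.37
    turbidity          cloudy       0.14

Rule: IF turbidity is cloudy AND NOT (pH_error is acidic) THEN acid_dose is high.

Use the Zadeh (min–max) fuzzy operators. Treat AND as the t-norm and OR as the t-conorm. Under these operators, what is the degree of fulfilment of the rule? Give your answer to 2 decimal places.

firing strength: cloudy=0.14, ¬acidic=1−0.91=0.09; AND[min(a, b)] → w = 0.09

0.09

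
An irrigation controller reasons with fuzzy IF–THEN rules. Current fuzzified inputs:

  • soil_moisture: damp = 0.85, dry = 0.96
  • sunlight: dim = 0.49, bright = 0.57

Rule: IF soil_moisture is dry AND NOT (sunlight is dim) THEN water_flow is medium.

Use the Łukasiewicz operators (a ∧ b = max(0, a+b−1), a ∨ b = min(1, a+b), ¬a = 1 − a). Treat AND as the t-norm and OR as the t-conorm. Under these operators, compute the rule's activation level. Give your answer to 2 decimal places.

0.47

firing strength: dry=0.96, ¬dim=1−0.49=0.51; AND[max(0, a+b−1)] → w = 0.47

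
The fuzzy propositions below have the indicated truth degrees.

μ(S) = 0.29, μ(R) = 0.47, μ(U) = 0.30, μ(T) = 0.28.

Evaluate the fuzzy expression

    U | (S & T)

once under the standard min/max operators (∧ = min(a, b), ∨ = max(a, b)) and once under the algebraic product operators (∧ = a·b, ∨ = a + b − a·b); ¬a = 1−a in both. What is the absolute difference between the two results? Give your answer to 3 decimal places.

Under standard min/max:
  S & T = min(a, b) on (0.29, 0.28) = 0.28
  U | (S & T) = max(a, b) on (0.30, 0.28) = 0.30
  → value = 0.3000
Under algebraic product:
  S & T = a·b on (0.2900, 0.2800) = 0.0812
  U | (S & T) = a + b − a·b on (0.3000, 0.0812) = 0.3568
  → value = 0.3568
|0.3000 − 0.3568| = 0.057

0.057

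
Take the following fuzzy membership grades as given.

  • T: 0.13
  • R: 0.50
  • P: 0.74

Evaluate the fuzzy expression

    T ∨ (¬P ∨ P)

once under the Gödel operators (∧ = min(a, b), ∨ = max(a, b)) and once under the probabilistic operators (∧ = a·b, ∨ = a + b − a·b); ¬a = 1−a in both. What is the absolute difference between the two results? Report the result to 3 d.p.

Under Gödel:
  ¬P = 1 − 0.74 = 0.26
  ¬P ∨ P = max(a, b) on (0.26, 0.74) = 0.74
  T ∨ (¬P ∨ P) = max(a, b) on (0.13, 0.74) = 0.74
  → value = 0.7400
Under probabilistic:
  ¬P = 1 − 0.7400 = 0.2600
  ¬P ∨ P = a + b − a·b on (0.2600, 0.7400) = 0.8076
  T ∨ (¬P ∨ P) = a + b − a·b on (0.1300, 0.8076) = 0.8326
  → value = 0.8326
|0.7400 − 0.8326| = 0.093

0.093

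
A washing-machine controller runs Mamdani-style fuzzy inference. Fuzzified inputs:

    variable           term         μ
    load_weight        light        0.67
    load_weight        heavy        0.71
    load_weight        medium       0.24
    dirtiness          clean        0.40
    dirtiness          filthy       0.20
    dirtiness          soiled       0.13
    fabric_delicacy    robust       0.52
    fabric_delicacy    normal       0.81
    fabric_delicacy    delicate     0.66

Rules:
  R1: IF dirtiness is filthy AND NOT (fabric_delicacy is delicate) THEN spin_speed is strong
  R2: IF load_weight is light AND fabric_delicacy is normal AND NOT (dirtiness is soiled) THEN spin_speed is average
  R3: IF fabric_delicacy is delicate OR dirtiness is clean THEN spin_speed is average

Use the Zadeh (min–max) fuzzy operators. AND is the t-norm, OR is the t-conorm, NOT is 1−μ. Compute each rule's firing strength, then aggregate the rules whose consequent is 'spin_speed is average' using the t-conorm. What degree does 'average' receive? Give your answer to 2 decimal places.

R1: filthy=0.20, ¬delicate=1−0.66=0.34; AND[min(a, b)] → w = 0.20
R2: light=0.67, normal=0.81, ¬soiled=1−0.13=0.87; AND[min(a, b)] → w = 0.67
R3: delicate=0.66, clean=0.40; OR[max(a, b)] → w = 0.66
Rules with consequent 'average': {R2, R3} → strengths 0.67, 0.66
Aggregate via t-conorm [max(a, b)]: 0.67

0.67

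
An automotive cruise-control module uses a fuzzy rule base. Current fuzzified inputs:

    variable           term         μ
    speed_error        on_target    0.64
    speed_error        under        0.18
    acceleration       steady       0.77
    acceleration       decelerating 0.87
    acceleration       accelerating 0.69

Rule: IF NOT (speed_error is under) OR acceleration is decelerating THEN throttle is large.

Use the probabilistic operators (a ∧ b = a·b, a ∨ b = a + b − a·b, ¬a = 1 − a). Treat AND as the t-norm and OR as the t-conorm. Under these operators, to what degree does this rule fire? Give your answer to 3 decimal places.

0.977

firing strength: ¬under=1−0.18=0.82, decelerating=0.87; OR[a + b − a·b] → w = 0.9766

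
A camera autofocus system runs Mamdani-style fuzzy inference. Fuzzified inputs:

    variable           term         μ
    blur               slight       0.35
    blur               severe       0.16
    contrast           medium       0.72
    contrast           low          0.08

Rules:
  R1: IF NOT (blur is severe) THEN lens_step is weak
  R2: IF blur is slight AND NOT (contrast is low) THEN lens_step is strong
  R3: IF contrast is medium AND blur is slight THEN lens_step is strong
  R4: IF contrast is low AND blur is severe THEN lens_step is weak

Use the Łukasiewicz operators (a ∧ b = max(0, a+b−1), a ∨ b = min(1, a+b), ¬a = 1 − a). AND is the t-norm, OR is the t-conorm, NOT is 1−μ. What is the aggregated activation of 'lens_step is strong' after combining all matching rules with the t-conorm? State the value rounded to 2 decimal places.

0.34

R1: ¬severe=1−0.16=0.84 → w = 0.84
R2: slight=0.35, ¬low=1−0.08=0.92; AND[max(0, a+b−1)] → w = 0.27
R3: medium=0.72, slight=0.35; AND[max(0, a+b−1)] → w = 0.07
R4: low=0.08, severe=0.16; AND[max(0, a+b−1)] → w = 0.00
Rules with consequent 'strong': {R2, R3} → strengths 0.27, 0.07
Aggregate via t-conorm [min(1, a+b)]: 0.34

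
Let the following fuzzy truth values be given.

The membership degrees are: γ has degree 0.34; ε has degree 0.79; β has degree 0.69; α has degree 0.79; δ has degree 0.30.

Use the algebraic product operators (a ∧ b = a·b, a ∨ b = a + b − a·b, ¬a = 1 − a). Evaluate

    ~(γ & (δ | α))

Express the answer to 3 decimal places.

δ | α = a + b − a·b on (0.3000, 0.7900) = 0.8530
γ & (δ | α) = a·b on (0.3400, 0.8530) = 0.2900
~(γ & (δ | α)) = 1 − 0.2900 = 0.7100

0.710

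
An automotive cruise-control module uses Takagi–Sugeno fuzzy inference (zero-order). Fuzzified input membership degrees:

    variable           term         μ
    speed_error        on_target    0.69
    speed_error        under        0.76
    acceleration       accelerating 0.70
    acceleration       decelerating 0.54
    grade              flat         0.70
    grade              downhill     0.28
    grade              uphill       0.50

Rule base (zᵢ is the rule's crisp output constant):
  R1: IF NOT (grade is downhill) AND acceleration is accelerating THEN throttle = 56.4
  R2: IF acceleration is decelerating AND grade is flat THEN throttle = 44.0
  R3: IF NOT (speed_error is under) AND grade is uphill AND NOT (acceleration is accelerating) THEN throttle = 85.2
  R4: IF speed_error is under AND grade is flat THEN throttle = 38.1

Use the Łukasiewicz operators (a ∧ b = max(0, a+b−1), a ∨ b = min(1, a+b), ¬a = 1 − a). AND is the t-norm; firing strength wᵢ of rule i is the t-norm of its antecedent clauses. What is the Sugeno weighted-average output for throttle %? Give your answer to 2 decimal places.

46.23

R1 (z=56.4): ¬downhill=1−0.28=0.72, accelerating=0.70; AND[max(0, a+b−1)] → w = 0.42
R2 (z=44.0): decelerating=0.54, flat=0.70; AND[max(0, a+b−1)] → w = 0.24
R3 (z=85.2): ¬under=1−0.76=0.24, uphill=0.50, ¬accelerating=1−0.70=0.30; AND[max(0, a+b−1)] → w = 0.00
R4 (z=38.1): under=0.76, flat=0.70; AND[max(0, a+b−1)] → w = 0.46
Weighted average = (0.42·56.4 + 0.24·44.0 + 0.00·85.2 + 0.46·38.1) / (0.42 + 0.24 + 0.00 + 0.46)
  = 51.7740 / 1.1200 = 46.23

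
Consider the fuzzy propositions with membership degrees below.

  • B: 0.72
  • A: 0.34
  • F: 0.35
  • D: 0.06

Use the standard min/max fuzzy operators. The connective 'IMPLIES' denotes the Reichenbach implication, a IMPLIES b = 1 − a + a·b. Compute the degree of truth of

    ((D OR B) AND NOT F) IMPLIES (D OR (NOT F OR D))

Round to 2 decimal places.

0.77

D OR B = max(a, b) on (0.06, 0.72) = 0.72
NOT F = 1 − 0.35 = 0.65
(D OR B) AND NOT F = min(a, b) on (0.72, 0.65) = 0.65
NOT F = 1 − 0.35 = 0.65
NOT F OR D = max(a, b) on (0.65, 0.06) = 0.65
D OR (NOT F OR D) = max(a, b) on (0.06, 0.65) = 0.65
((D OR B) AND NOT F) IMPLIES (D OR (NOT F OR D))  [Reichenbach: 1 − a + a·b] with a=0.65, b=0.65 → 0.77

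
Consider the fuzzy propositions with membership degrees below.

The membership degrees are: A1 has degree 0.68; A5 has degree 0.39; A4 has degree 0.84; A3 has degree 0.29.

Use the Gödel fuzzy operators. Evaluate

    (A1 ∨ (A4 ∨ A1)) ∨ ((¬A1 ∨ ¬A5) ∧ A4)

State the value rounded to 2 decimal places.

A4 ∨ A1 = max(a, b) on (0.84, 0.68) = 0.84
A1 ∨ (A4 ∨ A1) = max(a, b) on (0.68, 0.84) = 0.84
¬A1 = 1 − 0.68 = 0.32
¬A5 = 1 − 0.39 = 0.61
¬A1 ∨ ¬A5 = max(a, b) on (0.32, 0.61) = 0.61
(¬A1 ∨ ¬A5) ∧ A4 = min(a, b) on (0.61, 0.84) = 0.61
(A1 ∨ (A4 ∨ A1)) ∨ ((¬A1 ∨ ¬A5) ∧ A4) = max(a, b) on (0.84, 0.61) = 0.84

0.84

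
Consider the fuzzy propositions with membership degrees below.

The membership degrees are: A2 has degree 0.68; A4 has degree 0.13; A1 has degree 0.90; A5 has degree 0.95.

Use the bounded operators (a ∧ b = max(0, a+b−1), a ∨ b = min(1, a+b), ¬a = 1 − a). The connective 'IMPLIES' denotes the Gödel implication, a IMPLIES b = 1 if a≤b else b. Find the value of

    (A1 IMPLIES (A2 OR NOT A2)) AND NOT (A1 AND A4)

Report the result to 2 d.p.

NOT A2 = 1 − 0.68 = 0.32
A2 OR NOT A2 = min(1, a+b) on (0.68, 0.32) = 1.00
A1 IMPLIES (A2 OR NOT A2)  [Gödel: 1 if a≤b else b] with a=0.90, b=1.00 → 1.00
A1 AND A4 = max(0, a+b−1) on (0.90, 0.13) = 0.03
NOT (A1 AND A4) = 1 − 0.03 = 0.97
(A1 IMPLIES (A2 OR NOT A2)) AND NOT (A1 AND A4) = max(0, a+b−1) on (1.00, 0.97) = 0.97

0.97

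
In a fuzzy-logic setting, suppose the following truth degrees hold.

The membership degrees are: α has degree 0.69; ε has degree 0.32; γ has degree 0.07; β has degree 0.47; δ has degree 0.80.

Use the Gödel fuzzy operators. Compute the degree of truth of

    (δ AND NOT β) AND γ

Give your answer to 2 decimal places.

NOT β = 1 − 0.47 = 0.53
δ AND NOT β = min(a, b) on (0.80, 0.53) = 0.53
(δ AND NOT β) AND γ = min(a, b) on (0.53, 0.07) = 0.07

0.07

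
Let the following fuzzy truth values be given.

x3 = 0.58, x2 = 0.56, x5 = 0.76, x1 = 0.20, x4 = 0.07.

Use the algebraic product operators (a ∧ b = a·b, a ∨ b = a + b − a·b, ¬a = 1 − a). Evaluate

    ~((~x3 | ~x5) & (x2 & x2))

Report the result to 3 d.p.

0.825

~x3 = 1 − 0.5800 = 0.4200
~x5 = 1 − 0.7600 = 0.2400
~x3 | ~x5 = a + b − a·b on (0.4200, 0.2400) = 0.5592
x2 & x2 = a·b on (0.5600, 0.5600) = 0.3136
(~x3 | ~x5) & (x2 & x2) = a·b on (0.5592, 0.3136) = 0.1754
~((~x3 | ~x5) & (x2 & x2)) = 1 − 0.1754 = 0.8246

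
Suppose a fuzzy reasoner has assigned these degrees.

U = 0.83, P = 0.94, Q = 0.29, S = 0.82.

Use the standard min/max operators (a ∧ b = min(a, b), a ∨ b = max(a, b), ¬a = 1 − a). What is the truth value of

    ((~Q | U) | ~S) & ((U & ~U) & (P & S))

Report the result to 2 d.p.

0.17

~Q = 1 − 0.29 = 0.71
~Q | U = max(a, b) on (0.71, 0.83) = 0.83
~S = 1 − 0.82 = 0.18
(~Q | U) | ~S = max(a, b) on (0.83, 0.18) = 0.83
~U = 1 − 0.83 = 0.17
U & ~U = min(a, b) on (0.83, 0.17) = 0.17
P & S = min(a, b) on (0.94, 0.82) = 0.82
(U & ~U) & (P & S) = min(a, b) on (0.17, 0.82) = 0.17
((~Q | U) | ~S) & ((U & ~U) & (P & S)) = min(a, b) on (0.83, 0.17) = 0.17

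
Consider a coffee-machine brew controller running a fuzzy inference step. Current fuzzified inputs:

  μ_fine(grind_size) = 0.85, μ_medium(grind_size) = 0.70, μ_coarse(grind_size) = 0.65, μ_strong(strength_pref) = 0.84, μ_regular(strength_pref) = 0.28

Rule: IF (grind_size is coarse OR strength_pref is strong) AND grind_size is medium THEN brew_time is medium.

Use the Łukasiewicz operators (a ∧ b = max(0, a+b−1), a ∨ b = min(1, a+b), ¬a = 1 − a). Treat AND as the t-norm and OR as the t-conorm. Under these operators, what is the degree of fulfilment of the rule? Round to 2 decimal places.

0.70

firing strength: (coarse=0.65 OR strong=0.84) = 1.00; AND[max(0, a+b−1)] with medium=0.70 → w = 0.70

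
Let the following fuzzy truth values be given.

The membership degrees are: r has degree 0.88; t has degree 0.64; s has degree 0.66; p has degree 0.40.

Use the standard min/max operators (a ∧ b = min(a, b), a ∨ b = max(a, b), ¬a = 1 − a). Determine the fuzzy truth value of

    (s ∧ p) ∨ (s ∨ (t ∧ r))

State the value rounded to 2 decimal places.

s ∧ p = min(a, b) on (0.66, 0.40) = 0.40
t ∧ r = min(a, b) on (0.64, 0.88) = 0.64
s ∨ (t ∧ r) = max(a, b) on (0.66, 0.64) = 0.66
(s ∧ p) ∨ (s ∨ (t ∧ r)) = max(a, b) on (0.40, 0.66) = 0.66

0.66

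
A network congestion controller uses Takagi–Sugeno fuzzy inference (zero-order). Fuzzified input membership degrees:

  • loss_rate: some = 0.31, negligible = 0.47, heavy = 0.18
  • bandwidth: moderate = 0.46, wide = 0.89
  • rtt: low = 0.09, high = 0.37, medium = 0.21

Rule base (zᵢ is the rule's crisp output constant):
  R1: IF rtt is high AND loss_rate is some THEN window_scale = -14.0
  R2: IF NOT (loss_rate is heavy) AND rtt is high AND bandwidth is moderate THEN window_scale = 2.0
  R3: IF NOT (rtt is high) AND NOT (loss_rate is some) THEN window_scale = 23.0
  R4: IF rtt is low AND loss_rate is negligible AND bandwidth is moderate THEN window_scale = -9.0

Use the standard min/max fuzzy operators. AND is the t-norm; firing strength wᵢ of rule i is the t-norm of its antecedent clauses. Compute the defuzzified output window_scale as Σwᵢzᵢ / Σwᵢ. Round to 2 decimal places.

7.20

R1 (z=-14.0): high=0.37, some=0.31; AND[min(a, b)] → w = 0.31
R2 (z=2.0): ¬heavy=1−0.18=0.82, high=0.37, moderate=0.46; AND[min(a, b)] → w = 0.37
R3 (z=23.0): ¬high=1−0.37=0.63, ¬some=1−0.31=0.69; AND[min(a, b)] → w = 0.63
R4 (z=-9.0): low=0.09, negligible=0.47, moderate=0.46; AND[min(a, b)] → w = 0.09
Weighted average = (0.31·-14.0 + 0.37·2.0 + 0.63·23.0 + 0.09·-9.0) / (0.31 + 0.37 + 0.63 + 0.09)
  = 10.0800 / 1.4000 = 7.20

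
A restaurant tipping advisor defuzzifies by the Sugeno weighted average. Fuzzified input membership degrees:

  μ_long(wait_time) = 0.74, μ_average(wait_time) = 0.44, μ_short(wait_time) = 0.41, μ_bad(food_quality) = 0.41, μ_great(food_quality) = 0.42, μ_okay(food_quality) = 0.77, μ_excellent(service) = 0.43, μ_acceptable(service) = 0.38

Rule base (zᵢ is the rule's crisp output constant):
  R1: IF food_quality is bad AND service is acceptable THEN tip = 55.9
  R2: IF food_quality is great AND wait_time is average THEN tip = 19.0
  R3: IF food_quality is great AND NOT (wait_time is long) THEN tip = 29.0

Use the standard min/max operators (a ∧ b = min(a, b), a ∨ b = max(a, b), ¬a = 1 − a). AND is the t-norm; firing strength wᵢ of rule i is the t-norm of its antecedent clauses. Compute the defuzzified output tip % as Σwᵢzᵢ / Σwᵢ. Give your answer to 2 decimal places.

R1 (z=55.9): bad=0.41, acceptable=0.38; AND[min(a, b)] → w = 0.38
R2 (z=19.0): great=0.42, average=0.44; AND[min(a, b)] → w = 0.42
R3 (z=29.0): great=0.42, ¬long=1−0.74=0.26; AND[min(a, b)] → w = 0.26
Weighted average = (0.38·55.9 + 0.42·19.0 + 0.26·29.0) / (0.38 + 0.42 + 0.26)
  = 36.7620 / 1.0600 = 34.68

34.68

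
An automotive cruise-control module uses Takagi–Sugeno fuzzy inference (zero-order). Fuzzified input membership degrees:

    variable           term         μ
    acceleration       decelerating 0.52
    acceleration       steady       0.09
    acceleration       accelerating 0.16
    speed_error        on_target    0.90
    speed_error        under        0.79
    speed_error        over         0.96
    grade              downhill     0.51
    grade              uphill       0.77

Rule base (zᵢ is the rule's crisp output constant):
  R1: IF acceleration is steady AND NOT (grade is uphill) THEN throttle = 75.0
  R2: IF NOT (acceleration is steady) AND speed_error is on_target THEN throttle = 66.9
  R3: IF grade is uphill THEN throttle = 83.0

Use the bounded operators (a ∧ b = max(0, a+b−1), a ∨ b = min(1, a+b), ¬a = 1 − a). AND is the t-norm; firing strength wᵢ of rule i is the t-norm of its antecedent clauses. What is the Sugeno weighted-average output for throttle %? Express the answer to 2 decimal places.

74.75

R1 (z=75.0): steady=0.09, ¬uphill=1−0.77=0.23; AND[max(0, a+b−1)] → w = 0.00
R2 (z=66.9): ¬steady=1−0.09=0.91, on_target=0.90; AND[max(0, a+b−1)] → w = 0.81
R3 (z=83.0): uphill=0.77 → w = 0.77
Weighted average = (0.00·75.0 + 0.81·66.9 + 0.77·83.0) / (0.00 + 0.81 + 0.77)
  = 118.0990 / 1.5800 = 74.75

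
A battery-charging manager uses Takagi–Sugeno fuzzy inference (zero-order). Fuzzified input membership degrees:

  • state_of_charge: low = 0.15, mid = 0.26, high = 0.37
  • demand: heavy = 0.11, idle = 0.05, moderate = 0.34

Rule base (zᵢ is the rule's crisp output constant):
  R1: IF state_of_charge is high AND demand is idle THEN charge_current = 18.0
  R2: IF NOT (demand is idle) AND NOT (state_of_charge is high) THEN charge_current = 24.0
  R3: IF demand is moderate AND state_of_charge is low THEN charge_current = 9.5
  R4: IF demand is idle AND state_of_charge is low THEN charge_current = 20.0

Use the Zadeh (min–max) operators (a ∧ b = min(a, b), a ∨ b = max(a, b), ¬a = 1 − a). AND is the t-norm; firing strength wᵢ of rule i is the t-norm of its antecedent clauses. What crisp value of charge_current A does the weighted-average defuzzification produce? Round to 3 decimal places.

20.960

R1 (z=18.0): high=0.37, idle=0.05; AND[min(a, b)] → w = 0.05
R2 (z=24.0): ¬idle=1−0.05=0.95, ¬high=1−0.37=0.63; AND[min(a, b)] → w = 0.63
R3 (z=9.5): moderate=0.34, low=0.15; AND[min(a, b)] → w = 0.15
R4 (z=20.0): idle=0.05, low=0.15; AND[min(a, b)] → w = 0.05
Weighted average = (0.05·18.0 + 0.63·24.0 + 0.15·9.5 + 0.05·20.0) / (0.05 + 0.63 + 0.15 + 0.05)
  = 18.4450 / 0.8800 = 20.960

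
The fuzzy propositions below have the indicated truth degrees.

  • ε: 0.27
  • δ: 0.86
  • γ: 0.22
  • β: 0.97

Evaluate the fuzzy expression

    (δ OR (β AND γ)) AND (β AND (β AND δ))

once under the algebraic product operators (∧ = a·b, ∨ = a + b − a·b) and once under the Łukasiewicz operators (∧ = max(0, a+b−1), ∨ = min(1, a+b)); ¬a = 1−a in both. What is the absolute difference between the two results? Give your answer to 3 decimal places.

0.080

Under algebraic product:
  β AND γ = a·b on (0.9700, 0.2200) = 0.2134
  δ OR (β AND γ) = a + b − a·b on (0.8600, 0.2134) = 0.8899
  β AND δ = a·b on (0.9700, 0.8600) = 0.8342
  β AND (β AND δ) = a·b on (0.9700, 0.8342) = 0.8092
  (δ OR (β AND γ)) AND (β AND (β AND δ)) = a·b on (0.8899, 0.8092) = 0.7201
  → value = 0.7201
Under Łukasiewicz:
  β AND γ = max(0, a+b−1) on (0.97, 0.22) = 0.19
  δ OR (β AND γ) = min(1, a+b) on (0.86, 0.19) = 1.00
  β AND δ = max(0, a+b−1) on (0.97, 0.86) = 0.83
  β AND (β AND δ) = max(0, a+b−1) on (0.97, 0.83) = 0.80
  (δ OR (β AND γ)) AND (β AND (β AND δ)) = max(0, a+b−1) on (1.00, 0.80) = 0.80
  → value = 0.8000
|0.7201 − 0.8000| = 0.080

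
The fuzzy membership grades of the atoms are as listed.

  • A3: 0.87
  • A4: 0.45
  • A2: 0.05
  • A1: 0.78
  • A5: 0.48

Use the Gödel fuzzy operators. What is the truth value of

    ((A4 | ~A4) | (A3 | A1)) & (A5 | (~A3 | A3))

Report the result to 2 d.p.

~A4 = 1 − 0.45 = 0.55
A4 | ~A4 = max(a, b) on (0.45, 0.55) = 0.55
A3 | A1 = max(a, b) on (0.87, 0.78) = 0.87
(A4 | ~A4) | (A3 | A1) = max(a, b) on (0.55, 0.87) = 0.87
~A3 = 1 − 0.87 = 0.13
~A3 | A3 = max(a, b) on (0.13, 0.87) = 0.87
A5 | (~A3 | A3) = max(a, b) on (0.48, 0.87) = 0.87
((A4 | ~A4) | (A3 | A1)) & (A5 | (~A3 | A3)) = min(a, b) on (0.87, 0.87) = 0.87

0.87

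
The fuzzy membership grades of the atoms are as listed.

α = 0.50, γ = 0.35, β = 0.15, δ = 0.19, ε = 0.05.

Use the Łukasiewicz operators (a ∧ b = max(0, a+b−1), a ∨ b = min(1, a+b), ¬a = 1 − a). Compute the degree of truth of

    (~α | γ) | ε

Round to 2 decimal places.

~α = 1 − 0.50 = 0.50
~α | γ = min(1, a+b) on (0.50, 0.35) = 0.85
(~α | γ) | ε = min(1, a+b) on (0.85, 0.05) = 0.90

0.90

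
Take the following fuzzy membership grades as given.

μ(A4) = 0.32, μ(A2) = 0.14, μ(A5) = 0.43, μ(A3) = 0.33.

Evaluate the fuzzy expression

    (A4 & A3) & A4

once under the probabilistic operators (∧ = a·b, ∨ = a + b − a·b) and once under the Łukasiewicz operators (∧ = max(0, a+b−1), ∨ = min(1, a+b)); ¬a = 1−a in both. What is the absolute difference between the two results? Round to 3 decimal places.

Under probabilistic:
  A4 & A3 = a·b on (0.3200, 0.3300) = 0.1056
  (A4 & A3) & A4 = a·b on (0.1056, 0.3200) = 0.0338
  → value = 0.0338
Under Łukasiewicz:
  A4 & A3 = max(0, a+b−1) on (0.32, 0.33) = 0.00
  (A4 & A3) & A4 = max(0, a+b−1) on (0.00, 0.32) = 0.00
  → value = 0.0000
|0.0338 − 0.0000| = 0.034

0.034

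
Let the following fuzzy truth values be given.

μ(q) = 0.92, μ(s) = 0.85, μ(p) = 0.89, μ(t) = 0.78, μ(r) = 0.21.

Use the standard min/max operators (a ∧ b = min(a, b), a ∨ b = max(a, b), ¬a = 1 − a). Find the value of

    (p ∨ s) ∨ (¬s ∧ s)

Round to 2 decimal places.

p ∨ s = max(a, b) on (0.89, 0.85) = 0.89
¬s = 1 − 0.85 = 0.15
¬s ∧ s = min(a, b) on (0.15, 0.85) = 0.15
(p ∨ s) ∨ (¬s ∧ s) = max(a, b) on (0.89, 0.15) = 0.89

0.89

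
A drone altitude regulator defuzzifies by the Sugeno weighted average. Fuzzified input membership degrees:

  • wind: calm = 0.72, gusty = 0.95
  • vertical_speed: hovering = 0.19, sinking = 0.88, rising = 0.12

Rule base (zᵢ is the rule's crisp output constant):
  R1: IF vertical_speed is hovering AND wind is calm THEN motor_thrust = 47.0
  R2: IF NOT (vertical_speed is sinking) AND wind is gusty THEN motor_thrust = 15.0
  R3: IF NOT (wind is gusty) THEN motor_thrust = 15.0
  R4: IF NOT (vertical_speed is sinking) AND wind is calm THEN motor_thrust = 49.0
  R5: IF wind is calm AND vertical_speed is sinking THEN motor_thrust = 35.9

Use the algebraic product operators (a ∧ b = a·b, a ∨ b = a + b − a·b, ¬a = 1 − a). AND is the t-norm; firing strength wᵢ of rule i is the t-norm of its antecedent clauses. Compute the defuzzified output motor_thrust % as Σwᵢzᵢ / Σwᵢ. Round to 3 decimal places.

35.139

R1 (z=47.0): hovering=0.19, calm=0.72; AND[a·b] → w = 0.1368
R2 (z=15.0): ¬sinking=1−0.88=0.12, gusty=0.95; AND[a·b] → w = 0.1140
R3 (z=15.0): ¬gusty=1−0.95=0.05 → w = 0.0500
R4 (z=49.0): ¬sinking=1−0.88=0.12, calm=0.72; AND[a·b] → w = 0.0864
R5 (z=35.9): calm=0.72, sinking=0.88; AND[a·b] → w = 0.6336
Weighted average = (0.1368·47.0 + 0.1140·15.0 + 0.0500·15.0 + 0.0864·49.0 + 0.6336·35.9) / (0.1368 + 0.1140 + 0.0500 + 0.0864 + 0.6336)
  = 35.8694 / 1.0208 = 35.139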